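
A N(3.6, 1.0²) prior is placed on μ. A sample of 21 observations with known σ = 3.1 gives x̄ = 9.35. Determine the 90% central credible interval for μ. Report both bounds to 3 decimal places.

[6.623, 8.466]

Posterior precision = 1/1.0² + 21/3.1² = 1.0000 + 2.1852 = 3.1852, so posterior SD = 0.5603.
Posterior mean = (3.6/1.0² + 21·9.35/3.1²) / 3.1852 = 7.5448.
Interval: 7.5448 ± 1.645 × 0.5603 → [6.623, 8.466].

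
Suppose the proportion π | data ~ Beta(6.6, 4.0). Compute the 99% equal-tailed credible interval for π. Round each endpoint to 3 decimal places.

Posterior: Beta(6.6, 4.0).
Equal-tailed 99% interval: the 0.005 and 0.995 quantiles of Beta(6.6, 4.0).
Posterior mean ≈ 0.623, SD ≈ 0.142; a Normal approximation gives roughly [0.256, 0.989].
Exact: F⁻¹(0.005) = 0.247; F⁻¹(0.995) = 0.920.

[0.247, 0.920]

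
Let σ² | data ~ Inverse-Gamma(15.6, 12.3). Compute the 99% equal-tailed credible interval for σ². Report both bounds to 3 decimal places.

[0.445, 1.686]

Inverse-Gamma(15.6, 12.3) quantiles: F⁻¹(0.005) and F⁻¹(0.995).
Equivalently, 1/σ² ~ Gamma(15.6, rate = 12.3); invert its 0.995 and 0.005 quantiles.
Posterior mean ≈ 0.842, SD ≈ 0.228; a Normal approximation gives roughly [0.254, 1.431].
Exact: lower = 0.445; upper = 1.686.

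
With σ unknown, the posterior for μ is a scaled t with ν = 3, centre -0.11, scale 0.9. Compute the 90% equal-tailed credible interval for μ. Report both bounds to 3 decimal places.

The t_3 distribution is symmetric; the 90% interval is -0.11 ± t·0.9 with t_{0.95,3} = 2.353.
Half-width: 2.353 × 0.9 = 2.118.
-0.11 − 2.118 = -2.228; -0.11 + 2.118 = 2.008.

[-2.228, 2.008]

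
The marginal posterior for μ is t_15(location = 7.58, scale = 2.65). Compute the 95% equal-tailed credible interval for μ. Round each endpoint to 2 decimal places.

The t_15 distribution is symmetric; the 95% interval is 7.58 ± t·2.65 with t_{0.975,15} = 2.131.
Half-width: 2.131 × 2.65 = 5.65.
7.58 − 5.65 = 1.93; 7.58 + 5.65 = 13.23.

[1.93, 13.23]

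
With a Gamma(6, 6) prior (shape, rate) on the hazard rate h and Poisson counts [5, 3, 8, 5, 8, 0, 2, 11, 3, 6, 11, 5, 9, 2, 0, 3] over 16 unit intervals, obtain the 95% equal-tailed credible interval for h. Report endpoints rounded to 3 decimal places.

[3.167, 4.828]

Posterior: Gamma(6+81, 6+16) = Gamma(87, 22) (shape, rate).
Equal-tailed 95% interval: Gamma(87, 22) quantiles at 0.025 and 0.975.
Posterior mean ≈ 3.955, SD ≈ 0.424; a Normal approximation gives roughly [3.124, 4.786].
Exact: lower = 3.167; upper = 4.828.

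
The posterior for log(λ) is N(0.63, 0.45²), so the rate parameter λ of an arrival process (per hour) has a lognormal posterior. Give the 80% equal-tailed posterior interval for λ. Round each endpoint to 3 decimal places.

[1.055, 3.342]

On the log scale the 80% interval is 0.63 ± 1.282 × 0.45 = [0.0533, 1.2067].
Exponentiate: [e^0.0533, e^1.2067] = [1.055, 3.342].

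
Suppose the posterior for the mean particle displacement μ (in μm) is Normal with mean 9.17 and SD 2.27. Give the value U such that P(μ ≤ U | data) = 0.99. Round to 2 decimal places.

Need U with P(μ ≤ U) = 0.99: U = 9.17 + z_{0.01}·2.27.
z = 2.326; U = 9.17 + 2.326 × 2.27 = 14.45.

14.45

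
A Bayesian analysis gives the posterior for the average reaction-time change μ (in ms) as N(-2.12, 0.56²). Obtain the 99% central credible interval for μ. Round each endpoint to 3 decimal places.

The posterior is symmetric, so the 99% equal-tailed interval is μ = -2.12 ± z·0.56 with z = 2.576.
Half-width: 2.576 × 0.56 = 1.442.
-2.12 − 1.442 = -3.562; -2.12 + 1.442 = -0.678.

[-3.562, -0.678]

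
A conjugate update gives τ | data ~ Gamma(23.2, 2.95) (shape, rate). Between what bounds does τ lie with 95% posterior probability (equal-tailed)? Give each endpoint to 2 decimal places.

Posterior: Gamma(shape 23.2, rate 2.95).
Equal-tailed 95% interval: Gamma(23.2, 2.95) quantiles at 0.025 and 0.975.
Posterior mean ≈ 7.86, SD ≈ 1.63; a Normal approximation gives roughly [4.66, 11.06].
Exact: lower = 5.00; upper = 11.37.

[5.00, 11.37]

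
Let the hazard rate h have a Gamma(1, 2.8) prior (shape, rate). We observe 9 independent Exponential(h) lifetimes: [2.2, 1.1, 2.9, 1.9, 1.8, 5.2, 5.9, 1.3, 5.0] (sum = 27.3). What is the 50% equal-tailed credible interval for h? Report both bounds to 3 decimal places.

[0.257, 0.396]

Posterior: Gamma(1+9, 2.8+27.3) = Gamma(10, 30.1) (shape, rate).
Equal-tailed 50% interval: Gamma(10, 30.1) quantiles at 0.25 and 0.75.
Posterior mean ≈ 0.332, SD ≈ 0.105; a Normal approximation gives roughly [0.261, 0.403].
Exact: lower = 0.257; upper = 0.396.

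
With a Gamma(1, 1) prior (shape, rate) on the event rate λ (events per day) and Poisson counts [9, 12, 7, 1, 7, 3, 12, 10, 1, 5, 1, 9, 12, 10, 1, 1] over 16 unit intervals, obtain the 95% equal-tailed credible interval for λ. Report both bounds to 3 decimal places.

[4.892, 7.219]

Posterior: Gamma(1+101, 1+16) = Gamma(102, 17) (shape, rate).
Equal-tailed 95% interval: Gamma(102, 17) quantiles at 0.025 and 0.975.
Posterior mean ≈ 6.000, SD ≈ 0.594; a Normal approximation gives roughly [4.836, 7.164].
Exact: lower = 4.892; upper = 7.219.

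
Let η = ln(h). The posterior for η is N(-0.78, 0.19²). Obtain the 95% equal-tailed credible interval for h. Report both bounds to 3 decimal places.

On the log scale the 95% interval is -0.78 ± 1.960 × 0.19 = [-1.1524, -0.4076].
Exponentiate: [e^-1.1524, e^-0.4076] = [0.316, 0.665].

[0.316, 0.665]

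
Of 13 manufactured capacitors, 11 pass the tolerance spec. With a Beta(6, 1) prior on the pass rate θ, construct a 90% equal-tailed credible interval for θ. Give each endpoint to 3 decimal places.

Posterior: Beta(6+11, 1+2) = Beta(17, 3).
Equal-tailed 90% interval: the 0.05 and 0.95 quantiles of Beta(17, 3).
Posterior mean ≈ 0.850, SD ≈ 0.078; a Normal approximation gives roughly [0.722, 0.978].
Exact: F⁻¹(0.05) = 0.704; F⁻¹(0.95) = 0.956.

[0.704, 0.956]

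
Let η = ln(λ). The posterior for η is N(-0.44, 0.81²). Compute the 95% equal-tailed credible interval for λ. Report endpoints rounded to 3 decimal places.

[0.132, 3.151]

On the log scale the 95% interval is -0.44 ± 1.960 × 0.81 = [-2.0276, 1.1476].
Exponentiate: [e^-2.0276, e^1.1476] = [0.132, 3.151].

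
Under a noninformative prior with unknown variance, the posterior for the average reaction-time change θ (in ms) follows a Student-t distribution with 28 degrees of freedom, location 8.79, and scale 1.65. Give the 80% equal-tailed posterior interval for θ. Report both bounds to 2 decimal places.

The t_28 distribution is symmetric; the 80% interval is 8.79 ± t·1.65 with t_{0.9,28} = 1.313.
Half-width: 1.313 × 1.65 = 2.17.
8.79 − 2.17 = 6.62; 8.79 + 2.17 = 10.96.

[6.62, 10.96]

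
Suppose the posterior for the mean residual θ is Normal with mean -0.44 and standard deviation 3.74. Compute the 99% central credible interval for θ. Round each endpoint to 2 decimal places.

[-10.07, 9.19]

The posterior is symmetric, so the 99% equal-tailed interval is θ = -0.44 ± z·3.74 with z = 2.576.
Half-width: 2.576 × 3.74 = 9.63.
-0.44 − 9.63 = -10.07; -0.44 + 9.63 = 9.19.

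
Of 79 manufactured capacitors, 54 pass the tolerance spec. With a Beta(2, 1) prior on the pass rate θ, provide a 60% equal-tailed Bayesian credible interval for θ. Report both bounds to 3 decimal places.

Posterior: Beta(2+54, 1+25) = Beta(56, 26).
Equal-tailed 60% interval: the 0.2 and 0.8 quantiles of Beta(56, 26).
Posterior mean ≈ 0.683, SD ≈ 0.051; a Normal approximation gives roughly [0.640, 0.726].
Exact: F⁻¹(0.2) = 0.640; F⁻¹(0.8) = 0.727.

[0.640, 0.727]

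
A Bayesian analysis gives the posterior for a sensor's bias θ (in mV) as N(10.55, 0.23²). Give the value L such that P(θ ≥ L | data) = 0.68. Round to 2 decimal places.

Need L with P(θ ≥ L) = 0.68: L = 10.55 − z_{0.32}·0.23.
z = 0.468; L = 10.55 − 0.468 × 0.23 = 10.44.

10.44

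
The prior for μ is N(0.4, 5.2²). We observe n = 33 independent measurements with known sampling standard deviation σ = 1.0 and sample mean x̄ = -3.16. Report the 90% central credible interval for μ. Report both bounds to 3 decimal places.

Posterior precision = 1/5.2² + 33/1.0² = 0.0370 + 33.0000 = 33.0370, so posterior SD = 0.1740.
Posterior mean = (0.4/5.2² + 33·-3.16/1.0²) / 33.0370 = -3.1560.
Interval: -3.1560 ± 1.645 × 0.1740 → [-3.442, -2.870].

[-3.442, -2.870]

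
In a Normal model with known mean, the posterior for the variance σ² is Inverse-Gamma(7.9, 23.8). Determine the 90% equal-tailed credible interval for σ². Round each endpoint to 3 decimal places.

[1.828, 6.086]

Inverse-Gamma(7.9, 23.8) quantiles: F⁻¹(0.05) and F⁻¹(0.95).
Equivalently, 1/σ² ~ Gamma(7.9, rate = 23.8); invert its 0.95 and 0.05 quantiles.
Posterior mean ≈ 3.449, SD ≈ 1.420; a Normal approximation gives roughly [1.114, 5.785].
Exact: lower = 1.828; upper = 6.086.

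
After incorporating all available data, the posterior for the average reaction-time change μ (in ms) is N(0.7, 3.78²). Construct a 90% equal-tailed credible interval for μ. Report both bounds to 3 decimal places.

The posterior is symmetric, so the 90% equal-tailed interval is μ = 0.7 ± z·3.78 with z = 1.645.
Half-width: 1.645 × 3.78 = 6.218.
0.7 − 6.218 = -5.518; 0.7 + 6.218 = 6.918.

[-5.518, 6.918]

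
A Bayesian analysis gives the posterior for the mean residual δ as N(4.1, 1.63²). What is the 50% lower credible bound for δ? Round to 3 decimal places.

4.100

Need L with P(δ ≥ L) = 0.50: L = 4.1 − z_{0.5}·1.63.
z = 0.000; L = 4.1 − 0.000 × 1.63 = 4.100.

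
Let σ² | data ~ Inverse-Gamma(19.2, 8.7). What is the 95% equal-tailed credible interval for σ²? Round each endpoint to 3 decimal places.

[0.303, 0.750]

Inverse-Gamma(19.2, 8.7) quantiles: F⁻¹(0.025) and F⁻¹(0.975).
Equivalently, 1/σ² ~ Gamma(19.2, rate = 8.7); invert its 0.975 and 0.025 quantiles.
Posterior mean ≈ 0.478, SD ≈ 0.115; a Normal approximation gives roughly [0.252, 0.704].
Exact: lower = 0.303; upper = 0.750.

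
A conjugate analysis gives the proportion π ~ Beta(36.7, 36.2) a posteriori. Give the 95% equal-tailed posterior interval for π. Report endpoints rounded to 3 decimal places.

[0.390, 0.617]

Posterior: Beta(36.7, 36.2).
Equal-tailed 95% interval: the 0.025 and 0.975 quantiles of Beta(36.7, 36.2).
Posterior mean ≈ 0.503, SD ≈ 0.058; a Normal approximation gives roughly [0.389, 0.617].
Exact: F⁻¹(0.025) = 0.390; F⁻¹(0.975) = 0.617.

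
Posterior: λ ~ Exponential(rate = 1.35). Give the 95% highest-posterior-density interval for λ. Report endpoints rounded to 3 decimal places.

The exponential density is strictly decreasing on [0, ∞), so the HPD interval is anchored at 0: [0, q] with P(λ ≤ q) = 0.95.
q = −ln(1 − 0.95) / 1.35 = 2.9957 / 1.35 = 2.219.

[0.000, 2.219]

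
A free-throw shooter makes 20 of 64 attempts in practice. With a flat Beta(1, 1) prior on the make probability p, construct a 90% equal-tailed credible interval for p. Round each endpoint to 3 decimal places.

[0.228, 0.415]

Posterior: Beta(1+20, 1+44) = Beta(21, 45).
Equal-tailed 90% interval: the 0.05 and 0.95 quantiles of Beta(21, 45).
Posterior mean ≈ 0.318, SD ≈ 0.057; a Normal approximation gives roughly [0.225, 0.412].
Exact: F⁻¹(0.05) = 0.228; F⁻¹(0.95) = 0.415.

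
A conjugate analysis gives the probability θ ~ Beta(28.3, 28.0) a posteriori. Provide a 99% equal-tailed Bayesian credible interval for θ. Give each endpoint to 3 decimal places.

Posterior: Beta(28.3, 28.0).
Equal-tailed 99% interval: the 0.005 and 0.995 quantiles of Beta(28.3, 28.0).
Posterior mean ≈ 0.503, SD ≈ 0.066; a Normal approximation gives roughly [0.333, 0.673].
Exact: F⁻¹(0.005) = 0.335; F⁻¹(0.995) = 0.670.

[0.335, 0.670]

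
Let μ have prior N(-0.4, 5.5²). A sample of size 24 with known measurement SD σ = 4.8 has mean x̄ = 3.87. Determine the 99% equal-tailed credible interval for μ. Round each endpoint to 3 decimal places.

Posterior precision = 1/5.5² + 24/4.8² = 0.0331 + 1.0417 = 1.0747, so posterior SD = 0.9646.
Posterior mean = (-0.4/5.5² + 24·3.87/4.8²) / 1.0747 = 3.7387.
Interval: 3.7387 ± 2.576 × 0.9646 → [1.254, 6.223].

[1.254, 6.223]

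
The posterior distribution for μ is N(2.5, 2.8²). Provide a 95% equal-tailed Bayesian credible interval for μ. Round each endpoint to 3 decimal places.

The posterior is symmetric, so the 95% equal-tailed interval is μ = 2.5 ± z·2.8 with z = 1.960.
Half-width: 1.960 × 2.8 = 5.488.
2.5 − 5.488 = -2.988; 2.5 + 5.488 = 7.988.

[-2.988, 7.988]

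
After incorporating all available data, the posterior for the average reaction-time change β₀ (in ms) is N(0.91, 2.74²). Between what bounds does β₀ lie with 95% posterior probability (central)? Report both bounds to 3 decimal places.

[-4.460, 6.280]

The posterior is symmetric, so the 95% equal-tailed interval is β₀ = 0.91 ± z·2.74 with z = 1.960.
Half-width: 1.960 × 2.74 = 5.370.
0.91 − 5.370 = -4.460; 0.91 + 5.370 = 6.280.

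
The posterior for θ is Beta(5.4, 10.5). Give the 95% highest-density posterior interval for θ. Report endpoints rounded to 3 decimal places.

The posterior is unimodal and skewed, so the HPD interval has equal density at both endpoints and is the shortest 95% interval.
Solving f(0.125) = f(0.565) with F(0.565) − F(0.125) = 0.95 gives [0.125, 0.565].
For comparison, the equal-tailed interval is [0.137, 0.581]; the HPD is narrower and shifted toward the mode.

[0.125, 0.565]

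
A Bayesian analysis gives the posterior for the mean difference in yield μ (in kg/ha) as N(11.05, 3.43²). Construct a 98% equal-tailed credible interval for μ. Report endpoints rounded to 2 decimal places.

The posterior is symmetric, so the 98% equal-tailed interval is μ = 11.05 ± z·3.43 with z = 2.326.
Half-width: 2.326 × 3.43 = 7.98.
11.05 − 7.98 = 3.07; 11.05 + 7.98 = 19.03.

[3.07, 19.03]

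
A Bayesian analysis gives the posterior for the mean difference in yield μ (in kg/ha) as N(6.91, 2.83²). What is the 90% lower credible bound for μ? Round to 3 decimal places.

Need L with P(μ ≥ L) = 0.90: L = 6.91 − z_{0.1}·2.83.
z = 1.282; L = 6.91 − 1.282 × 2.83 = 3.283.

3.283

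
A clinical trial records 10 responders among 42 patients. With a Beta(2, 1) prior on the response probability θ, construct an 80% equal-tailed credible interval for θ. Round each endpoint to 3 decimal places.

Posterior: Beta(2+10, 1+32) = Beta(12, 33).
Equal-tailed 80% interval: the 0.1 and 0.9 quantiles of Beta(12, 33).
Posterior mean ≈ 0.267, SD ≈ 0.065; a Normal approximation gives roughly [0.183, 0.350].
Exact: F⁻¹(0.1) = 0.185; F⁻¹(0.9) = 0.353.

[0.185, 0.353]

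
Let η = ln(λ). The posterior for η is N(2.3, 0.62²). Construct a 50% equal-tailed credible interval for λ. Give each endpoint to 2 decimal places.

[6.57, 15.15]

On the log scale the 50% interval is 2.3 ± 0.674 × 0.62 = [1.8818, 2.7182].
Exponentiate: [e^1.8818, e^2.7182] = [6.57, 15.15].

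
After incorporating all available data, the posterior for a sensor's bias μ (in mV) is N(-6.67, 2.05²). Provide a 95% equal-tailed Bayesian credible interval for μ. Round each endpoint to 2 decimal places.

[-10.69, -2.65]

The posterior is symmetric, so the 95% equal-tailed interval is μ = -6.67 ± z·2.05 with z = 1.960.
Half-width: 1.960 × 2.05 = 4.02.
-6.67 − 4.02 = -10.69; -6.67 + 4.02 = -2.65.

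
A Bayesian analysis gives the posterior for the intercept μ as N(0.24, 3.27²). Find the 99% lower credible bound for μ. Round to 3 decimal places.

Need L with P(μ ≥ L) = 0.99: L = 0.24 − z_{0.01}·3.27.
z = 2.326; L = 0.24 − 2.326 × 3.27 = -7.367.

-7.367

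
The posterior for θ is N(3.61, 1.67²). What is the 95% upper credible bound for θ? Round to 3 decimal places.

6.357

Need U with P(θ ≤ U) = 0.95: U = 3.61 + z_{0.05}·1.67.
z = 1.645; U = 3.61 + 1.645 × 1.67 = 6.357.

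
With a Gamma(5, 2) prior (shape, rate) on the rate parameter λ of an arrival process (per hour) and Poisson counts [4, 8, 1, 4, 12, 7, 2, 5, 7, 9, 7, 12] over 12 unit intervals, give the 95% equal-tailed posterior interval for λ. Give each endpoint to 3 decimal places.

[4.722, 7.270]

Posterior: Gamma(5+78, 2+12) = Gamma(83, 14) (shape, rate).
Equal-tailed 95% interval: Gamma(83, 14) quantiles at 0.025 and 0.975.
Posterior mean ≈ 5.929, SD ≈ 0.651; a Normal approximation gives roughly [4.653, 7.204].
Exact: lower = 4.722; upper = 7.270.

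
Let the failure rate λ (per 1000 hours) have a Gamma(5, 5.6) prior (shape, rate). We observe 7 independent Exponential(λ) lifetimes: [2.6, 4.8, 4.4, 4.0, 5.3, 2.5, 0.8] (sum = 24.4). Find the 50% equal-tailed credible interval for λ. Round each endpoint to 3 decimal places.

[0.317, 0.471]

Posterior: Gamma(5+7, 5.6+24.4) = Gamma(12, 30.0) (shape, rate).
Equal-tailed 50% interval: Gamma(12, 30.0) quantiles at 0.25 and 0.75.
Posterior mean ≈ 0.400, SD ≈ 0.115; a Normal approximation gives roughly [0.322, 0.478].
Exact: lower = 0.317; upper = 0.471.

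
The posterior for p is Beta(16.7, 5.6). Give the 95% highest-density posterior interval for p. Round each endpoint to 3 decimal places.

[0.572, 0.913]

The posterior is unimodal and skewed, so the HPD interval has equal density at both endpoints and is the shortest 95% interval.
Solving f(0.572) = f(0.913) with F(0.913) − F(0.572) = 0.95 gives [0.572, 0.913].
For comparison, the equal-tailed interval is [0.554, 0.901]; the HPD is narrower and shifted toward the mode.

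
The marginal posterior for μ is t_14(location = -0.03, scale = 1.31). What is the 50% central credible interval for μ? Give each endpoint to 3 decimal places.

[-0.937, 0.877]

The t_14 distribution is symmetric; the 50% interval is -0.03 ± t·1.31 with t_{0.75,14} = 0.692.
Half-width: 0.692 × 1.31 = 0.907.
-0.03 − 0.907 = -0.937; -0.03 + 0.907 = 0.877.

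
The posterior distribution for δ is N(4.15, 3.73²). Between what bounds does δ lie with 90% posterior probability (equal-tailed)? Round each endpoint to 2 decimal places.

[-1.99, 10.29]

The posterior is symmetric, so the 90% equal-tailed interval is δ = 4.15 ± z·3.73 with z = 1.645.
Half-width: 1.645 × 3.73 = 6.14.
4.15 − 6.14 = -1.99; 4.15 + 6.14 = 10.29.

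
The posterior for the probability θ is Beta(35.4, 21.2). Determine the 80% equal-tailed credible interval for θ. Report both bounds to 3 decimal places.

[0.542, 0.707]

Posterior: Beta(35.4, 21.2).
Equal-tailed 80% interval: the 0.1 and 0.9 quantiles of Beta(35.4, 21.2).
Posterior mean ≈ 0.625, SD ≈ 0.064; a Normal approximation gives roughly [0.544, 0.707].
Exact: F⁻¹(0.1) = 0.542; F⁻¹(0.9) = 0.707.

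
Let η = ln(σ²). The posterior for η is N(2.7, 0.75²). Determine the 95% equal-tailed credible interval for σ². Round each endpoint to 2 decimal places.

[3.42, 64.71]

On the log scale the 95% interval is 2.7 ± 1.960 × 0.75 = [1.2300, 4.1700].
Exponentiate: [e^1.2300, e^4.1700] = [3.42, 64.71].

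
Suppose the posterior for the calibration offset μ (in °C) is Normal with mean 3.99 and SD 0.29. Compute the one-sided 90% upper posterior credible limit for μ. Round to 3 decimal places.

4.362

Need U with P(μ ≤ U) = 0.90: U = 3.99 + z_{0.1}·0.29.
z = 1.282; U = 3.99 + 1.282 × 0.29 = 4.362.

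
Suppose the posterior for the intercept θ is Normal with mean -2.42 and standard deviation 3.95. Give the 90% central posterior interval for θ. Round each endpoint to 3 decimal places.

The posterior is symmetric, so the 90% equal-tailed interval is θ = -2.42 ± z·3.95 with z = 1.645.
Half-width: 1.645 × 3.95 = 6.497.
-2.42 − 6.497 = -8.917; -2.42 + 6.497 = 4.077.

[-8.917, 4.077]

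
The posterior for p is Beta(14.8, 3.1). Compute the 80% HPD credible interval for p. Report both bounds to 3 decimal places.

[0.739, 0.950]

The posterior is unimodal and skewed, so the HPD interval has equal density at both endpoints and is the shortest 80% interval.
Solving f(0.739) = f(0.950) with F(0.950) − F(0.739) = 0.80 gives [0.739, 0.950].
For comparison, the equal-tailed interval is [0.708, 0.929]; the HPD is narrower and shifted toward the mode.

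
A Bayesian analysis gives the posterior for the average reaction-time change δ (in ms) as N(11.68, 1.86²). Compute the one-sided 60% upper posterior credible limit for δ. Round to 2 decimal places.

12.15

Need U with P(δ ≤ U) = 0.60: U = 11.68 + z_{0.4}·1.86.
z = 0.253; U = 11.68 + 0.253 × 1.86 = 12.15.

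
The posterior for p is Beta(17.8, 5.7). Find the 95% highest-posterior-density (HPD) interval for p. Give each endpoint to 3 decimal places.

The posterior is unimodal and skewed, so the HPD interval has equal density at both endpoints and is the shortest 95% interval.
Solving f(0.587) = f(0.916) with F(0.916) − F(0.587) = 0.95 gives [0.587, 0.916].
For comparison, the equal-tailed interval is [0.570, 0.904]; the HPD is narrower and shifted toward the mode.

[0.587, 0.916]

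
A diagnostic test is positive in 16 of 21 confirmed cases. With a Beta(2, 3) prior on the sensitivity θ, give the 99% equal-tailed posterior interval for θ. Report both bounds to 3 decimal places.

Posterior: Beta(2+16, 3+5) = Beta(18, 8).
Equal-tailed 99% interval: the 0.005 and 0.995 quantiles of Beta(18, 8).
Posterior mean ≈ 0.692, SD ≈ 0.089; a Normal approximation gives roughly [0.464, 0.921].
Exact: F⁻¹(0.005) = 0.445; F⁻¹(0.995) = 0.887.

[0.445, 0.887]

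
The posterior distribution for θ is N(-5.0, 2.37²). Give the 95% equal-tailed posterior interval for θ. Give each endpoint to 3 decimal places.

The posterior is symmetric, so the 95% equal-tailed interval is θ = -5.0 ± z·2.37 with z = 1.960.
Half-width: 1.960 × 2.37 = 4.645.
-5.0 − 4.645 = -9.645; -5.0 + 4.645 = -0.355.

[-9.645, -0.355]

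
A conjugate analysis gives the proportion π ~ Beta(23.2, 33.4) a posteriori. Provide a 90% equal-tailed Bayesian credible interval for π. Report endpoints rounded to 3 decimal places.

[0.305, 0.518]

Posterior: Beta(23.2, 33.4).
Equal-tailed 90% interval: the 0.05 and 0.95 quantiles of Beta(23.2, 33.4).
Posterior mean ≈ 0.410, SD ≈ 0.065; a Normal approximation gives roughly [0.303, 0.516].
Exact: F⁻¹(0.05) = 0.305; F⁻¹(0.95) = 0.518.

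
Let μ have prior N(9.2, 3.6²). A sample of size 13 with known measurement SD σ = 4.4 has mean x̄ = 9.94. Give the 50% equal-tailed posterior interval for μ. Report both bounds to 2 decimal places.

Posterior precision = 1/3.6² + 13/4.4² = 0.0772 + 0.6715 = 0.7486, so posterior SD = 1.1557.
Posterior mean = (9.2/3.6² + 13·9.94/4.4²) / 0.7486 = 9.8637.
Interval: 9.8637 ± 0.674 × 1.1557 → [9.08, 10.64].

[9.08, 10.64]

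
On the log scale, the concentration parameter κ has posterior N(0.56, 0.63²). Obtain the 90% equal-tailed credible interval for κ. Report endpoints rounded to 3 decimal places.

[0.621, 4.935]

On the log scale the 90% interval is 0.56 ± 1.645 × 0.63 = [-0.4763, 1.5963].
Exponentiate: [e^-0.4763, e^1.5963] = [0.621, 4.935].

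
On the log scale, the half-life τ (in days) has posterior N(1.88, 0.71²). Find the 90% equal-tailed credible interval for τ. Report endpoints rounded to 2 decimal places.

[2.04, 21.07]

On the log scale the 90% interval is 1.88 ± 1.645 × 0.71 = [0.7122, 3.0478].
Exponentiate: [e^0.7122, e^3.0478] = [2.04, 21.07].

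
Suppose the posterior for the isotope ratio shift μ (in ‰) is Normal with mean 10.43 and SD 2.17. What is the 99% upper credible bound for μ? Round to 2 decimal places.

Need U with P(μ ≤ U) = 0.99: U = 10.43 + z_{0.01}·2.17.
z = 2.326; U = 10.43 + 2.326 × 2.17 = 15.48.

15.48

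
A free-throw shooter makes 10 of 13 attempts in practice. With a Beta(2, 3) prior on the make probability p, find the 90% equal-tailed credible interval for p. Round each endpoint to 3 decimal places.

[0.478, 0.834]

Posterior: Beta(2+10, 3+3) = Beta(12, 6).
Equal-tailed 90% interval: the 0.05 and 0.95 quantiles of Beta(12, 6).
Posterior mean ≈ 0.667, SD ≈ 0.108; a Normal approximation gives roughly [0.489, 0.845].
Exact: F⁻¹(0.05) = 0.478; F⁻¹(0.95) = 0.834.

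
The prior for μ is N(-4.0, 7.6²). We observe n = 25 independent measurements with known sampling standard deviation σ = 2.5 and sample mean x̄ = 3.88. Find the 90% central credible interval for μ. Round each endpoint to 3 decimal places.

[3.025, 4.667]

Posterior precision = 1/7.6² + 25/2.5² = 0.0173 + 4.0000 = 4.0173, so posterior SD = 0.4989.
Posterior mean = (-4.0/7.6² + 25·3.88/2.5²) / 4.0173 = 3.8460.
Interval: 3.8460 ± 1.645 × 0.4989 → [3.025, 4.667].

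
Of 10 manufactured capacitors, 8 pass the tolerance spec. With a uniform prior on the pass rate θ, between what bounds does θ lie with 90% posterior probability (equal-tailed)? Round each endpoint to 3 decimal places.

[0.530, 0.921]

Posterior: Beta(1+8, 1+2) = Beta(9, 3).
Equal-tailed 90% interval: the 0.05 and 0.95 quantiles of Beta(9, 3).
Posterior mean ≈ 0.750, SD ≈ 0.120; a Normal approximation gives roughly [0.552, 0.948].
Exact: F⁻¹(0.05) = 0.530; F⁻¹(0.95) = 0.921.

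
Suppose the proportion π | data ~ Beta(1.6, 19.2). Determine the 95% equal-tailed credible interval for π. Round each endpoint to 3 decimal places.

Posterior: Beta(1.6, 19.2).
Equal-tailed 95% interval: the 0.025 and 0.975 quantiles of Beta(1.6, 19.2).
Posterior mean ≈ 0.077, SD ≈ 0.057; a Normal approximation gives roughly [-0.035, 0.189].
Exact: F⁻¹(0.025) = 0.007; F⁻¹(0.975) = 0.221.

[0.007, 0.221]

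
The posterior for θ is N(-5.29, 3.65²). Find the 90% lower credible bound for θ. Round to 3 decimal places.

-9.968

Need L with P(θ ≥ L) = 0.90: L = -5.29 − z_{0.1}·3.65.
z = 1.282; L = -5.29 − 1.282 × 3.65 = -9.968.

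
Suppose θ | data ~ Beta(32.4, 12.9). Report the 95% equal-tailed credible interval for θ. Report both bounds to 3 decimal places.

Posterior: Beta(32.4, 12.9).
Equal-tailed 95% interval: the 0.025 and 0.975 quantiles of Beta(32.4, 12.9).
Posterior mean ≈ 0.715, SD ≈ 0.066; a Normal approximation gives roughly [0.585, 0.845].
Exact: F⁻¹(0.025) = 0.577; F⁻¹(0.975) = 0.835.

[0.577, 0.835]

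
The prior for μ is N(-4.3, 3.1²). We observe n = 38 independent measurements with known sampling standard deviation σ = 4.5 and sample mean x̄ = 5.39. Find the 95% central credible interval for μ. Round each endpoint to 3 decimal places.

[3.488, 6.274]

Posterior precision = 1/3.1² + 38/4.5² = 0.1041 + 1.8765 = 1.9806, so posterior SD = 0.7106.
Posterior mean = (-4.3/3.1² + 38·5.39/4.5²) / 1.9806 = 4.8809.
Interval: 4.8809 ± 1.960 × 0.7106 → [3.488, 6.274].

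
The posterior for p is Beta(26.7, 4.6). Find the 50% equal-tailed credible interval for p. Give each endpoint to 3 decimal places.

[0.815, 0.899]

Posterior: Beta(26.7, 4.6).
Equal-tailed 50% interval: the 0.25 and 0.75 quantiles of Beta(26.7, 4.6).
Posterior mean ≈ 0.853, SD ≈ 0.062; a Normal approximation gives roughly [0.811, 0.895].
Exact: F⁻¹(0.25) = 0.815; F⁻¹(0.75) = 0.899.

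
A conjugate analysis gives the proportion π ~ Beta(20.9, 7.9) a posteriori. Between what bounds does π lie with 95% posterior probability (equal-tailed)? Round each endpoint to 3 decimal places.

Posterior: Beta(20.9, 7.9).
Equal-tailed 95% interval: the 0.025 and 0.975 quantiles of Beta(20.9, 7.9).
Posterior mean ≈ 0.726, SD ≈ 0.082; a Normal approximation gives roughly [0.566, 0.886].
Exact: F⁻¹(0.025) = 0.552; F⁻¹(0.975) = 0.869.

[0.552, 0.869]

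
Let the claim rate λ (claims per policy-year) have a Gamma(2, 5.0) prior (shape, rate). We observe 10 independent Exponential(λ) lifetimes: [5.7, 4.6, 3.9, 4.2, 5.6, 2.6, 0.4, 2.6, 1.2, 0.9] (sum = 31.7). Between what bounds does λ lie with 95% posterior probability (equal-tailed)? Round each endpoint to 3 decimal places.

Posterior: Gamma(2+10, 5.0+31.7) = Gamma(12, 36.7) (shape, rate).
Equal-tailed 95% interval: Gamma(12, 36.7) quantiles at 0.025 and 0.975.
Posterior mean ≈ 0.327, SD ≈ 0.094; a Normal approximation gives roughly [0.142, 0.512].
Exact: lower = 0.169; upper = 0.536.

[0.169, 0.536]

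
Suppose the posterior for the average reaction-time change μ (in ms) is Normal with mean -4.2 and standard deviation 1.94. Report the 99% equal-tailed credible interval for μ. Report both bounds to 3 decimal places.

The posterior is symmetric, so the 99% equal-tailed interval is μ = -4.2 ± z·1.94 with z = 2.576.
Half-width: 2.576 × 1.94 = 4.997.
-4.2 − 4.997 = -9.197; -4.2 + 4.997 = 0.797.

[-9.197, 0.797]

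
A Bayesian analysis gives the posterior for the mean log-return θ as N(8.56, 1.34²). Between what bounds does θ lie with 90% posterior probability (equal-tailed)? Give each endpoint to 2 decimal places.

The posterior is symmetric, so the 90% equal-tailed interval is θ = 8.56 ± z·1.34 with z = 1.645.
Half-width: 1.645 × 1.34 = 2.20.
8.56 − 2.20 = 6.36; 8.56 + 2.20 = 10.76.

[6.36, 10.76]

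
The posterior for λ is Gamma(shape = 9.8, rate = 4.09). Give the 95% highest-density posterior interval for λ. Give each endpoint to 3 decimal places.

[1.016, 3.922]

The posterior is unimodal and skewed, so the HPD interval has equal density at both endpoints and is the shortest 95% interval.
Solving f(1.016) = f(3.922) with F(3.922) − F(1.016) = 0.95 gives [1.016, 3.922].
For comparison, the equal-tailed interval is [1.139, 4.113]; the HPD is narrower and shifted toward the mode.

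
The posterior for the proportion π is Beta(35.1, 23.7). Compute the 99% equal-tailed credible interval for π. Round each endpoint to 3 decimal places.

Posterior: Beta(35.1, 23.7).
Equal-tailed 99% interval: the 0.005 and 0.995 quantiles of Beta(35.1, 23.7).
Posterior mean ≈ 0.597, SD ≈ 0.063; a Normal approximation gives roughly [0.434, 0.760].
Exact: F⁻¹(0.005) = 0.430; F⁻¹(0.995) = 0.752.

[0.430, 0.752]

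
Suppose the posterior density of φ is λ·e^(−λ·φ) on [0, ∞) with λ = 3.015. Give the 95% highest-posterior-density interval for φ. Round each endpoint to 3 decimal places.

The exponential density is strictly decreasing on [0, ∞), so the HPD interval is anchored at 0: [0, q] with P(φ ≤ q) = 0.95.
q = −ln(1 − 0.95) / 3.015 = 2.9957 / 3.015 = 0.994.

[0.000, 0.994]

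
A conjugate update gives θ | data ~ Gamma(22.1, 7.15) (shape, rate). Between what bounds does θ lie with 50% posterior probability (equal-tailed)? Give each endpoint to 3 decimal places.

[2.626, 3.505]

Posterior: Gamma(shape 22.1, rate 7.15).
Equal-tailed 50% interval: Gamma(22.1, 7.15) quantiles at 0.25 and 0.75.
Posterior mean ≈ 3.091, SD ≈ 0.657; a Normal approximation gives roughly [2.647, 3.534].
Exact: lower = 2.626; upper = 3.505.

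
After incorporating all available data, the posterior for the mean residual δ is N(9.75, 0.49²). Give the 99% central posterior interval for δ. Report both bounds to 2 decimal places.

[8.49, 11.01]

The posterior is symmetric, so the 99% equal-tailed interval is δ = 9.75 ± z·0.49 with z = 2.576.
Half-width: 2.576 × 0.49 = 1.26.
9.75 − 1.26 = 8.49; 9.75 + 1.26 = 11.01.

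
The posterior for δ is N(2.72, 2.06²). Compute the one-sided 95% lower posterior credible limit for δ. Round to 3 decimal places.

-0.668

Need L with P(δ ≥ L) = 0.95: L = 2.72 − z_{0.05}·2.06.
z = 1.645; L = 2.72 − 1.645 × 2.06 = -0.668.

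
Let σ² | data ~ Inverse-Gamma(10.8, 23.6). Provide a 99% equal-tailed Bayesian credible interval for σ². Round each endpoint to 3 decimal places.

Inverse-Gamma(10.8, 23.6) quantiles: F⁻¹(0.005) and F⁻¹(0.995).
Equivalently, 1/σ² ~ Gamma(10.8, rate = 23.6); invert its 0.995 and 0.005 quantiles.
Posterior mean ≈ 2.408, SD ≈ 0.812; a Normal approximation gives roughly [0.317, 4.499].
Exact: lower = 1.117; upper = 5.620.

[1.117, 5.620]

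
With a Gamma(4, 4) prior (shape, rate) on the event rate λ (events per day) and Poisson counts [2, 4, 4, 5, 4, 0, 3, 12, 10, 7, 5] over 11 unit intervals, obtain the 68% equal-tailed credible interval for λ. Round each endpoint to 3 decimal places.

Posterior: Gamma(4+56, 4+11) = Gamma(60, 15) (shape, rate).
Equal-tailed 68% interval: Gamma(60, 15) quantiles at 0.16 and 0.84.
Posterior mean ≈ 4.000, SD ≈ 0.516; a Normal approximation gives roughly [3.486, 4.514].
Exact: lower = 3.488; upper = 4.512.

[3.488, 4.512]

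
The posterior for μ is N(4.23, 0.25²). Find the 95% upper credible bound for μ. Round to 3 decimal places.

Need U with P(μ ≤ U) = 0.95: U = 4.23 + z_{0.05}·0.25.
z = 1.645; U = 4.23 + 1.645 × 0.25 = 4.641.

4.641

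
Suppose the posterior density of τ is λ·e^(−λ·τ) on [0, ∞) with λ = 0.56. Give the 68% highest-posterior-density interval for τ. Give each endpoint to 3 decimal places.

[0.000, 2.035]

The exponential density is strictly decreasing on [0, ∞), so the HPD interval is anchored at 0: [0, q] with P(τ ≤ q) = 0.68.
q = −ln(1 − 0.68) / 0.56 = 1.1394 / 0.56 = 2.035.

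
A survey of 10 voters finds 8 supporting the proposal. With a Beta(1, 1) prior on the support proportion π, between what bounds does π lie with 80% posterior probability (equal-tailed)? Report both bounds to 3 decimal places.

Posterior: Beta(1+8, 1+2) = Beta(9, 3).
Equal-tailed 80% interval: the 0.1 and 0.9 quantiles of Beta(9, 3).
Posterior mean ≈ 0.750, SD ≈ 0.120; a Normal approximation gives roughly [0.596, 0.904].
Exact: F⁻¹(0.1) = 0.585; F⁻¹(0.9) = 0.895.

[0.585, 0.895]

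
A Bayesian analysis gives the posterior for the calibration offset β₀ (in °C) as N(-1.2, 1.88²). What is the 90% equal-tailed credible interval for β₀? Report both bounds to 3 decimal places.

[-4.292, 1.892]

The posterior is symmetric, so the 90% equal-tailed interval is β₀ = -1.2 ± z·1.88 with z = 1.645.
Half-width: 1.645 × 1.88 = 3.092.
-1.2 − 3.092 = -4.292; -1.2 + 3.092 = 1.892.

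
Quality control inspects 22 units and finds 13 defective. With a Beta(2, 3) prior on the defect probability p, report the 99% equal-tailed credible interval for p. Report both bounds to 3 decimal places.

Posterior: Beta(2+13, 3+9) = Beta(15, 12).
Equal-tailed 99% interval: the 0.005 and 0.995 quantiles of Beta(15, 12).
Posterior mean ≈ 0.556, SD ≈ 0.094; a Normal approximation gives roughly [0.314, 0.797].
Exact: F⁻¹(0.005) = 0.314; F⁻¹(0.995) = 0.782.

[0.314, 0.782]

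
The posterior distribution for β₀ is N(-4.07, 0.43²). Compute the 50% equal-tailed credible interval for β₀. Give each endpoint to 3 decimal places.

[-4.360, -3.780]

The posterior is symmetric, so the 50% equal-tailed interval is β₀ = -4.07 ± z·0.43 with z = 0.674.
Half-width: 0.674 × 0.43 = 0.290.
-4.07 − 0.290 = -4.360; -4.07 + 0.290 = -3.780.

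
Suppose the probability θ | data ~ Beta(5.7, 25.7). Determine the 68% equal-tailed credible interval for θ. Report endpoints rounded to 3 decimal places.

Posterior: Beta(5.7, 25.7).
Equal-tailed 68% interval: the 0.16 and 0.84 quantiles of Beta(5.7, 25.7).
Posterior mean ≈ 0.182, SD ≈ 0.068; a Normal approximation gives roughly [0.114, 0.249].
Exact: F⁻¹(0.16) = 0.114; F⁻¹(0.84) = 0.249.

[0.114, 0.249]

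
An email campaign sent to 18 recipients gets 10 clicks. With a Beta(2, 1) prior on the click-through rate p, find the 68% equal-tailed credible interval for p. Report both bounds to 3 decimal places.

[0.464, 0.679]

Posterior: Beta(2+10, 1+8) = Beta(12, 9).
Equal-tailed 68% interval: the 0.16 and 0.84 quantiles of Beta(12, 9).
Posterior mean ≈ 0.571, SD ≈ 0.106; a Normal approximation gives roughly [0.467, 0.676].
Exact: F⁻¹(0.16) = 0.464; F⁻¹(0.84) = 0.679.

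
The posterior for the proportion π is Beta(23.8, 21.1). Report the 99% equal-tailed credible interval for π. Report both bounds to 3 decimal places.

Posterior: Beta(23.8, 21.1).
Equal-tailed 99% interval: the 0.005 and 0.995 quantiles of Beta(23.8, 21.1).
Posterior mean ≈ 0.530, SD ≈ 0.074; a Normal approximation gives roughly [0.340, 0.720].
Exact: F⁻¹(0.005) = 0.342; F⁻¹(0.995) = 0.714.

[0.342, 0.714]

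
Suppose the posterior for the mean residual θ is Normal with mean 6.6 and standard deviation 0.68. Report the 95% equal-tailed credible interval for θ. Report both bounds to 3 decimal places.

[5.267, 7.933]

The posterior is symmetric, so the 95% equal-tailed interval is θ = 6.6 ± z·0.68 with z = 1.960.
Half-width: 1.960 × 0.68 = 1.333.
6.6 − 1.333 = 5.267; 6.6 + 1.333 = 7.933.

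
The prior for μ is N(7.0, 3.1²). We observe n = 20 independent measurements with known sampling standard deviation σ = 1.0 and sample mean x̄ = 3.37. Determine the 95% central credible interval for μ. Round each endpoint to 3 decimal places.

Posterior precision = 1/3.1² + 20/1.0² = 0.1041 + 20.0000 = 20.1041, so posterior SD = 0.2230.
Posterior mean = (7.0/3.1² + 20·3.37/1.0²) / 20.1041 = 3.3888.
Interval: 3.3888 ± 1.960 × 0.2230 → [2.952, 3.826].

[2.952, 3.826]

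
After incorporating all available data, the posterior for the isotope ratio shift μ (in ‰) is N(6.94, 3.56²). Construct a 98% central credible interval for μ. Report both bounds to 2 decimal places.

The posterior is symmetric, so the 98% equal-tailed interval is μ = 6.94 ± z·3.56 with z = 2.326.
Half-width: 2.326 × 3.56 = 8.28.
6.94 − 8.28 = -1.34; 6.94 + 8.28 = 15.22.

[-1.34, 15.22]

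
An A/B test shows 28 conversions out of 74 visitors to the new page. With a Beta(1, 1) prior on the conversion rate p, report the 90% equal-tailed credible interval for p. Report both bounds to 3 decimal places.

Posterior: Beta(1+28, 1+46) = Beta(29, 47).
Equal-tailed 90% interval: the 0.05 and 0.95 quantiles of Beta(29, 47).
Posterior mean ≈ 0.382, SD ≈ 0.055; a Normal approximation gives roughly [0.291, 0.473].
Exact: F⁻¹(0.05) = 0.292; F⁻¹(0.95) = 0.474.

[0.292, 0.474]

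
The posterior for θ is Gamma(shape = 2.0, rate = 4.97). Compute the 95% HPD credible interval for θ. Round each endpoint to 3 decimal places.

The posterior is unimodal and skewed, so the HPD interval has equal density at both endpoints and is the shortest 95% interval.
Solving f(0.009) = f(0.959) with F(0.959) − F(0.009) = 0.95 gives [0.009, 0.959].
For comparison, the equal-tailed interval is [0.049, 1.121]; the HPD is narrower and shifted toward the mode.

[0.009, 0.959]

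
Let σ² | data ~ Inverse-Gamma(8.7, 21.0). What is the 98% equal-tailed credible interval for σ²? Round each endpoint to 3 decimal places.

[1.236, 6.316]

Inverse-Gamma(8.7, 21.0) quantiles: F⁻¹(0.01) and F⁻¹(0.99).
Equivalently, 1/σ² ~ Gamma(8.7, rate = 21.0); invert its 0.99 and 0.01 quantiles.
Posterior mean ≈ 2.727, SD ≈ 1.054; a Normal approximation gives roughly [0.276, 5.178].
Exact: lower = 1.236; upper = 6.316.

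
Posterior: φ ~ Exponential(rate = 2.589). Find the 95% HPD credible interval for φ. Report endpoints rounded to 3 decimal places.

The exponential density is strictly decreasing on [0, ∞), so the HPD interval is anchored at 0: [0, q] with P(φ ≤ q) = 0.95.
q = −ln(1 − 0.95) / 2.589 = 2.9957 / 2.589 = 1.157.

[0.000, 1.157]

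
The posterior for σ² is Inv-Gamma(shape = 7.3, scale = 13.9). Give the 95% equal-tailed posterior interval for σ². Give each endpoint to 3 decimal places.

Inverse-Gamma(7.3, 13.9) quantiles: F⁻¹(0.025) and F⁻¹(0.975).
Equivalently, 1/σ² ~ Gamma(7.3, rate = 13.9); invert its 0.975 and 0.025 quantiles.
Posterior mean ≈ 2.206, SD ≈ 0.958; a Normal approximation gives roughly [0.328, 4.085].
Exact: lower = 1.032; upper = 4.628.

[1.032, 4.628]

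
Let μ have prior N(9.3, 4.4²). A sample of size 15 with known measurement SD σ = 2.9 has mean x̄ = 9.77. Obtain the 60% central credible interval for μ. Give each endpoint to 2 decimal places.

Posterior precision = 1/4.4² + 15/2.9² = 0.0517 + 1.7836 = 1.8352, so posterior SD = 0.7382.
Posterior mean = (9.3/4.4² + 15·9.77/2.9²) / 1.8352 = 9.7568.
Interval: 9.7568 ± 0.842 × 0.7382 → [9.14, 10.38].

[9.14, 10.38]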